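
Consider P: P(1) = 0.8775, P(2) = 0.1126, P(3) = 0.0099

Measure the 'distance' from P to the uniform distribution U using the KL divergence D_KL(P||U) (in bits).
0.9988 bits

U(i) = 1/3 for all i

D_KL(P||U) = Σ P(x) log₂(P(x) / (1/3))
           = Σ P(x) log₂(P(x)) + log₂(3)
           = log₂(3) - H(P)

H(P) = -Σ P(x) log₂(P(x)):
  -P(1)·log₂(P(1)) = -(0.8775)·log₂(0.8775) = 0.16543
  -P(2)·log₂(P(2)) = -(0.1126)·log₂(0.1126) = 0.35477
  -P(3)·log₂(P(3)) = -(0.0099)·log₂(0.0099) = 0.06592
H(P) = 0.16543 + 0.35477 + 0.06592 = 0.58612 bits

log₂(3) = 1.58496 bits

D_KL(P||U) = 1.58496 - 0.58612 = 0.99884 ≈ 0.9988 bits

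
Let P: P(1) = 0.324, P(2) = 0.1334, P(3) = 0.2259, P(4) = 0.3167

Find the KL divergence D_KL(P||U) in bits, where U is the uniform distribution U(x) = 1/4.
0.0753 bits

U(i) = 1/4 for all i

D_KL(P||U) = Σ P(x) log₂(P(x) / (1/4))
           = Σ P(x) log₂(P(x)) + log₂(4)
           = log₂(4) - H(P)

H(P) = -Σ P(x) log₂(P(x)):
  -P(1)·log₂(P(1)) = -(0.324)·log₂(0.324) = 0.52680
  -P(2)·log₂(P(2)) = -(0.1334)·log₂(0.1334) = 0.38768
  -P(3)·log₂(P(3)) = -(0.2259)·log₂(0.2259) = 0.48484
  -P(4)·log₂(P(4)) = -(0.3167)·log₂(0.3167) = 0.52535
H(P) = 0.52680 + 0.38768 + 0.48484 + 0.52535 = 1.92467 bits

log₂(4) = 2.00000 bits

D_KL(P||U) = 2.00000 - 1.92467 = 0.07533 ≈ 0.0753 bits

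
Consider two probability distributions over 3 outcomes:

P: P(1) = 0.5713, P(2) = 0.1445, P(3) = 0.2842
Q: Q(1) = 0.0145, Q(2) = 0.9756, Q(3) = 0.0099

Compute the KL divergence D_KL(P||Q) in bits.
4.0063 bits

D_KL(P||Q) = Σ P(x) log₂(P(x)/Q(x))

Computing term by term:
  P(1)·log₂(P(1)/Q(1)) = 0.5713·log₂(0.5713/0.0145) = 3.02796
  P(2)·log₂(P(2)/Q(2)) = 0.1445·log₂(0.1445/0.9756) = -0.39813
  P(3)·log₂(P(3)/Q(3)) = 0.2842·log₂(0.2842/0.0099) = 1.37648

D_KL(P||Q) = 3.02796 - 0.39813 + 1.37648 = 4.00631 ≈ 4.0063 bits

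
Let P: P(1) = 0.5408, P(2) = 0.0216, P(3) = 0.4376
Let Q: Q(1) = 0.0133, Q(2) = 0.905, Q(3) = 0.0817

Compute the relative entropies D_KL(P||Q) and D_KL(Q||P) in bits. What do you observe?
D_KL(P||Q) = 3.8340 bits, D_KL(Q||P) = 4.6080 bits. The two directions give different values (D_KL(Q||P) exceeds D_KL(P||Q) by 0.7740 bits): KL divergence is asymmetric.

D_KL(P||Q) = Σ P(x) log₂(P(x)/Q(x))

Computing term by term:
  P(1)·log₂(P(1)/Q(1)) = 0.5408·log₂(0.5408/0.0133) = 2.89090
  P(2)·log₂(P(2)/Q(2)) = 0.0216·log₂(0.0216/0.905) = -0.11640
  P(3)·log₂(P(3)/Q(3)) = 0.4376·log₂(0.4376/0.0817) = 1.05952

D_KL(P||Q) = 2.89090 - 0.11640 + 1.05952 = 3.83402 ≈ 3.8340 bits

D_KL(Q||P) = Σ Q(x) log₂(Q(x)/P(x))

Computing term by term:
  Q(1)·log₂(Q(1)/P(1)) = 0.0133·log₂(0.0133/0.5408) = -0.07110
  Q(2)·log₂(Q(2)/P(2)) = 0.905·log₂(0.905/0.0216) = 4.87688
  Q(3)·log₂(Q(3)/P(3)) = 0.0817·log₂(0.0817/0.4376) = -0.19781

D_KL(Q||P) = -0.07110 + 4.87688 - 0.19781 = 4.60797 ≈ 4.6080 bits

These are NOT equal (difference: 0.7740 bits). KL divergence is asymmetric: D_KL(P||Q) ≠ D_KL(Q||P) in general.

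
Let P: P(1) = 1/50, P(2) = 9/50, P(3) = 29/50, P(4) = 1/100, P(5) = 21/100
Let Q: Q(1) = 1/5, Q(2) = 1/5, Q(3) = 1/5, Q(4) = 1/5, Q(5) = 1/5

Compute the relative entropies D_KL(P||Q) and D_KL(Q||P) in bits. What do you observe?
D_KL(P||Q) = 0.7687 bits, D_KL(Q||P) = 1.2379 bits. The two directions give different values (D_KL(Q||P) exceeds D_KL(P||Q) by 0.4692 bits): KL divergence is asymmetric.

D_KL(P||Q) = Σ P(x) log₂(P(x)/Q(x))

Computing term by term:
  P(1)·log₂(P(1)/Q(1)) = (1/50)·log₂((1/50)/(1/5)) = -0.06644
  P(2)·log₂(P(2)/Q(2)) = (9/50)·log₂((9/50)/(1/5)) = -0.02736
  P(3)·log₂(P(3)/Q(3)) = (29/50)·log₂((29/50)/(1/5)) = 0.89091
  P(4)·log₂(P(4)/Q(4)) = (1/100)·log₂((1/100)/(1/5)) = -0.04322
  P(5)·log₂(P(5)/Q(5)) = (21/100)·log₂((21/100)/(1/5)) = 0.01478

D_KL(P||Q) = -0.06644 - 0.02736 + 0.89091 - 0.04322 + 0.01478 = 0.76867 ≈ 0.7687 bits

D_KL(Q||P) = Σ Q(x) log₂(Q(x)/P(x))

Computing term by term:
  Q(1)·log₂(Q(1)/P(1)) = (1/5)·log₂((1/5)/(1/50)) = 0.66439
  Q(2)·log₂(Q(2)/P(2)) = (1/5)·log₂((1/5)/(9/50)) = 0.03040
  Q(3)·log₂(Q(3)/P(3)) = (1/5)·log₂((1/5)/(29/50)) = -0.30721
  Q(4)·log₂(Q(4)/P(4)) = (1/5)·log₂((1/5)/(1/100)) = 0.86439
  Q(5)·log₂(Q(5)/P(5)) = (1/5)·log₂((1/5)/(21/100)) = -0.01408

D_KL(Q||P) = 0.66439 + 0.03040 - 0.30721 + 0.86439 - 0.01408 = 1.23789 ≈ 1.2379 bits

These are NOT equal (difference: 0.4692 bits). KL divergence is asymmetric: D_KL(P||Q) ≠ D_KL(Q||P) in general.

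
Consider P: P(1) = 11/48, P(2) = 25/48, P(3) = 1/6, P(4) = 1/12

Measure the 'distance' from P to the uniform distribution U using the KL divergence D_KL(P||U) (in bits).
0.2932 bits

U(i) = 1/4 for all i

D_KL(P||U) = Σ P(x) log₂(P(x) / (1/4))
           = Σ P(x) log₂(P(x)) + log₂(4)
           = log₂(4) - H(P)

H(P) = -Σ P(x) log₂(P(x)):
  -P(1)·log₂(P(1)) = -(11/48)·log₂(11/48) = 0.48710
  -P(2)·log₂(P(2)) = -(25/48)·log₂(25/48) = 0.49016
  -P(3)·log₂(P(3)) = -(1/6)·log₂(1/6) = 0.43083
  -P(4)·log₂(P(4)) = -(1/12)·log₂(1/12) = 0.29875
H(P) = 0.48710 + 0.49016 + 0.43083 + 0.29875 = 1.70684 bits

log₂(4) = 2.00000 bits

D_KL(P||U) = 2.00000 - 1.70684 = 0.29316 ≈ 0.2932 bits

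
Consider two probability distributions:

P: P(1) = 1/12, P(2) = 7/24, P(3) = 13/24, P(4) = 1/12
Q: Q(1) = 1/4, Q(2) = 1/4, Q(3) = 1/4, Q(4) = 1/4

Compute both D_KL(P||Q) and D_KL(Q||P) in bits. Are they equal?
D_KL(P||Q) = 0.4049 bits, D_KL(Q||P) = 0.4580 bits. No, they are not equal.

D_KL(P||Q) = Σ P(x) log₂(P(x)/Q(x))

Computing term by term:
  P(1)·log₂(P(1)/Q(1)) = (1/12)·log₂((1/12)/(1/4)) = -0.13208
  P(2)·log₂(P(2)/Q(2)) = (7/24)·log₂((7/24)/(1/4)) = 0.06486
  P(3)·log₂(P(3)/Q(3)) = (13/24)·log₂((13/24)/(1/4)) = 0.60422
  P(4)·log₂(P(4)/Q(4)) = (1/12)·log₂((1/12)/(1/4)) = -0.13208

D_KL(P||Q) = -0.13208 + 0.06486 + 0.60422 - 0.13208 = 0.40492 ≈ 0.4049 bits

D_KL(Q||P) = Σ Q(x) log₂(Q(x)/P(x))

Computing term by term:
  Q(1)·log₂(Q(1)/P(1)) = (1/4)·log₂((1/4)/(1/12)) = 0.39624
  Q(2)·log₂(Q(2)/P(2)) = (1/4)·log₂((1/4)/(7/24)) = -0.05560
  Q(3)·log₂(Q(3)/P(3)) = (1/4)·log₂((1/4)/(13/24)) = -0.27887
  Q(4)·log₂(Q(4)/P(4)) = (1/4)·log₂((1/4)/(1/12)) = 0.39624

D_KL(Q||P) = 0.39624 - 0.05560 - 0.27887 + 0.39624 = 0.45801 ≈ 0.4580 bits

These are NOT equal (difference: 0.0531 bits). KL divergence is asymmetric: D_KL(P||Q) ≠ D_KL(Q||P) in general.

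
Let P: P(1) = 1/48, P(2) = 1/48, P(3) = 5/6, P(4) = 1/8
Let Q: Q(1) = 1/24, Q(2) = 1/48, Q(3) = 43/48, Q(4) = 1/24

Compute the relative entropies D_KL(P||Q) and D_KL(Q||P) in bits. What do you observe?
D_KL(P||Q) = 0.0903 bits, D_KL(Q||P) = 0.0691 bits. The two directions give different values (D_KL(P||Q) exceeds D_KL(Q||P) by 0.0212 bits): KL divergence is asymmetric.

D_KL(P||Q) = Σ P(x) log₂(P(x)/Q(x))

Computing term by term:
  P(1)·log₂(P(1)/Q(1)) = (1/48)·log₂((1/48)/(1/24)) = -0.02083
  P(2)·log₂(P(2)/Q(2)) = (1/48)·log₂((1/48)/(1/48)) = 0.00000
  P(3)·log₂(P(3)/Q(3)) = (5/6)·log₂((5/6)/(43/48)) = -0.08695
  P(4)·log₂(P(4)/Q(4)) = (1/8)·log₂((1/8)/(1/24)) = 0.19812

D_KL(P||Q) = -0.02083 + 0.00000 - 0.08695 + 0.19812 = 0.09034 ≈ 0.0903 bits

D_KL(Q||P) = Σ Q(x) log₂(Q(x)/P(x))

Computing term by term:
  Q(1)·log₂(Q(1)/P(1)) = (1/24)·log₂((1/24)/(1/48)) = 0.04167
  Q(2)·log₂(Q(2)/P(2)) = (1/48)·log₂((1/48)/(1/48)) = 0.00000
  Q(3)·log₂(Q(3)/P(3)) = (43/48)·log₂((43/48)/(5/6)) = 0.09347
  Q(4)·log₂(Q(4)/P(4)) = (1/24)·log₂((1/24)/(1/8)) = -0.06604

D_KL(Q||P) = 0.04167 + 0.00000 + 0.09347 - 0.06604 = 0.06910 ≈ 0.0691 bits

These are NOT equal (difference: 0.0212 bits). KL divergence is asymmetric: D_KL(P||Q) ≠ D_KL(Q||P) in general.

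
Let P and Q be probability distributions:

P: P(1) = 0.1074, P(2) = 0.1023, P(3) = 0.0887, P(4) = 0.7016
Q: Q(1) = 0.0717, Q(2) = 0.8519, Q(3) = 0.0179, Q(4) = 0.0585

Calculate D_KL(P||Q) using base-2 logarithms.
2.4692 bits

D_KL(P||Q) = Σ P(x) log₂(P(x)/Q(x))

Computing term by term:
  P(1)·log₂(P(1)/Q(1)) = 0.1074·log₂(0.1074/0.0717) = 0.06261
  P(2)·log₂(P(2)/Q(2)) = 0.1023·log₂(0.1023/0.8519) = -0.31282
  P(3)·log₂(P(3)/Q(3)) = 0.0887·log₂(0.0887/0.0179) = 0.20481
  P(4)·log₂(P(4)/Q(4)) = 0.7016·log₂(0.7016/0.0585) = 2.51463

D_KL(P||Q) = 0.06261 - 0.31282 + 0.20481 + 2.51463 = 2.46923 ≈ 2.4692 bits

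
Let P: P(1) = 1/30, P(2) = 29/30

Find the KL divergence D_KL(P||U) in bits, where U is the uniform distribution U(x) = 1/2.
0.7892 bits

U(i) = 1/2 for all i

D_KL(P||U) = Σ P(x) log₂(P(x) / (1/2))
           = Σ P(x) log₂(P(x)) + log₂(2)
           = log₂(2) - H(P)

H(P) = -Σ P(x) log₂(P(x)):
  -P(1)·log₂(P(1)) = -(1/30)·log₂(1/30) = 0.16356
  -P(2)·log₂(P(2)) = -(29/30)·log₂(29/30) = 0.04728
H(P) = 0.16356 + 0.04728 = 0.21084 bits

log₂(2) = 1.00000 bits

D_KL(P||U) = 1.00000 - 0.21084 = 0.78916 ≈ 0.7892 bits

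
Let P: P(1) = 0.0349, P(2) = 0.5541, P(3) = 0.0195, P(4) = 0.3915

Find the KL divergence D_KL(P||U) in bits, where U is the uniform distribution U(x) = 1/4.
0.7187 bits

U(i) = 1/4 for all i

D_KL(P||U) = Σ P(x) log₂(P(x) / (1/4))
           = Σ P(x) log₂(P(x)) + log₂(4)
           = log₂(4) - H(P)

H(P) = -Σ P(x) log₂(P(x)):
  -P(1)·log₂(P(1)) = -(0.0349)·log₂(0.0349) = 0.16894
  -P(2)·log₂(P(2)) = -(0.5541)·log₂(0.5541) = 0.47197
  -P(3)·log₂(P(3)) = -(0.0195)·log₂(0.0195) = 0.11077
  -P(4)·log₂(P(4)) = -(0.3915)·log₂(0.3915) = 0.52967
H(P) = 0.16894 + 0.47197 + 0.11077 + 0.52967 = 1.28135 bits

log₂(4) = 2.00000 bits

D_KL(P||U) = 2.00000 - 1.28135 = 0.71865 ≈ 0.7187 bits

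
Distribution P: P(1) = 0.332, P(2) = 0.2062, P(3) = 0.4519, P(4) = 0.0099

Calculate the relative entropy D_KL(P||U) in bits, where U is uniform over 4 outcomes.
0.4184 bits

U(i) = 1/4 for all i

D_KL(P||U) = Σ P(x) log₂(P(x) / (1/4))
           = Σ P(x) log₂(P(x)) + log₂(4)
           = log₂(4) - H(P)

H(P) = -Σ P(x) log₂(P(x)):
  -P(1)·log₂(P(1)) = -(0.332)·log₂(0.332) = 0.52813
  -P(2)·log₂(P(2)) = -(0.2062)·log₂(0.2062) = 0.46970
  -P(3)·log₂(P(3)) = -(0.4519)·log₂(0.4519) = 0.51784
  -P(4)·log₂(P(4)) = -(0.0099)·log₂(0.0099) = 0.06592
H(P) = 0.52813 + 0.46970 + 0.51784 + 0.06592 = 1.58159 bits

log₂(4) = 2.00000 bits

D_KL(P||U) = 2.00000 - 1.58159 = 0.41841 ≈ 0.4184 bits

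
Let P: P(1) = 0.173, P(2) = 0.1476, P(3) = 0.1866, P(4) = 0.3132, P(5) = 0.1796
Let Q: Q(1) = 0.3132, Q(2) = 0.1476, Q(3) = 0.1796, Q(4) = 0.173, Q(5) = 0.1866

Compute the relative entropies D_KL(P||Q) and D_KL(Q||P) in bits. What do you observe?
D_KL(P||Q) = 0.1204 bits, D_KL(Q||P) = 0.1204 bits. The two directions give the same value here, because Q is a self-inverse relabeling of P; in general KL divergence is asymmetric.

D_KL(P||Q) = Σ P(x) log₂(P(x)/Q(x))

Computing term by term:
  P(1)·log₂(P(1)/Q(1)) = 0.173·log₂(0.173/0.3132) = -0.14814
  P(2)·log₂(P(2)/Q(2)) = 0.1476·log₂(0.1476/0.1476) = 0.00000
  P(3)·log₂(P(3)/Q(3)) = 0.1866·log₂(0.1866/0.1796) = 0.01029
  P(4)·log₂(P(4)/Q(4)) = 0.3132·log₂(0.3132/0.173) = 0.26820
  P(5)·log₂(P(5)/Q(5)) = 0.1796·log₂(0.1796/0.1866) = -0.00991

D_KL(P||Q) = -0.14814 + 0.00000 + 0.01029 + 0.26820 - 0.00991 = 0.12044 ≈ 0.1204 bits

D_KL(Q||P) = Σ Q(x) log₂(Q(x)/P(x))

Computing term by term:
  Q(1)·log₂(Q(1)/P(1)) = 0.3132·log₂(0.3132/0.173) = 0.26820
  Q(2)·log₂(Q(2)/P(2)) = 0.1476·log₂(0.1476/0.1476) = 0.00000
  Q(3)·log₂(Q(3)/P(3)) = 0.1796·log₂(0.1796/0.1866) = -0.00991
  Q(4)·log₂(Q(4)/P(4)) = 0.173·log₂(0.173/0.3132) = -0.14814
  Q(5)·log₂(Q(5)/P(5)) = 0.1866·log₂(0.1866/0.1796) = 0.01029

D_KL(Q||P) = 0.26820 + 0.00000 - 0.00991 - 0.14814 + 0.01029 = 0.12044 ≈ 0.1204 bits

These ARE equal here. Q is P with outcomes relabeled (Q(1) = P(4), Q(3) = P(5), Q(4) = P(1), Q(5) = P(3)) by a relabeling that is its own inverse, so the two sums contain exactly the same terms in a different order. This is a special case — KL divergence is not symmetric in general: D_KL(P||Q) ≠ D_KL(Q||P) for most P, Q.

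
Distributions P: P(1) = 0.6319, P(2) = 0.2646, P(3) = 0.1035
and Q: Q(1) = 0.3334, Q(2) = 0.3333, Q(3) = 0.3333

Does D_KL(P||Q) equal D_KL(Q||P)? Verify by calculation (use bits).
D_KL(P||Q) = 0.3202 bits, D_KL(Q||P) = 0.3658 bits. No — D_KL(P||Q) ≠ D_KL(Q||P) for this pair.

D_KL(P||Q) = Σ P(x) log₂(P(x)/Q(x))

Computing term by term:
  P(1)·log₂(P(1)/Q(1)) = 0.6319·log₂(0.6319/0.3334) = 0.58289
  P(2)·log₂(P(2)/Q(2)) = 0.2646·log₂(0.2646/0.3333) = -0.08811
  P(3)·log₂(P(3)/Q(3)) = 0.1035·log₂(0.1035/0.3333) = -0.17462

D_KL(P||Q) = 0.58289 - 0.08811 - 0.17462 = 0.32016 ≈ 0.3202 bits

D_KL(Q||P) = Σ Q(x) log₂(Q(x)/P(x))

Computing term by term:
  Q(1)·log₂(Q(1)/P(1)) = 0.3334·log₂(0.3334/0.6319) = -0.30754
  Q(2)·log₂(Q(2)/P(2)) = 0.3333·log₂(0.3333/0.2646) = 0.11099
  Q(3)·log₂(Q(3)/P(3)) = 0.3333·log₂(0.3333/0.1035) = 0.56234

D_KL(Q||P) = -0.30754 + 0.11099 + 0.56234 = 0.36579 ≈ 0.3658 bits

These are NOT equal (difference: 0.0456 bits). KL divergence is asymmetric: D_KL(P||Q) ≠ D_KL(Q||P) in general.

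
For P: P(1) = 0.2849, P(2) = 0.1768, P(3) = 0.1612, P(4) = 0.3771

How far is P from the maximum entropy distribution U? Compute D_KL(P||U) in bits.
0.0869 bits

U(i) = 1/4 for all i

D_KL(P||U) = Σ P(x) log₂(P(x) / (1/4))
           = Σ P(x) log₂(P(x)) + log₂(4)
           = log₂(4) - H(P)

H(P) = -Σ P(x) log₂(P(x)):
  -P(1)·log₂(P(1)) = -(0.2849)·log₂(0.2849) = 0.51609
  -P(2)·log₂(P(2)) = -(0.1768)·log₂(0.1768) = 0.44197
  -P(3)·log₂(P(3)) = -(0.1612)·log₂(0.1612) = 0.42445
  -P(4)·log₂(P(4)) = -(0.3771)·log₂(0.3771) = 0.53057
H(P) = 0.51609 + 0.44197 + 0.42445 + 0.53057 = 1.91308 bits

log₂(4) = 2.00000 bits

D_KL(P||U) = 2.00000 - 1.91308 = 0.08692 ≈ 0.0869 bits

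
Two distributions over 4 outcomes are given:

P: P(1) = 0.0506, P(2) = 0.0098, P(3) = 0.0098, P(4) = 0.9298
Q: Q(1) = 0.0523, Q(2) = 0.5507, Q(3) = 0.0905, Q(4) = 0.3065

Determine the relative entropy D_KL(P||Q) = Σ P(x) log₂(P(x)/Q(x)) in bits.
1.3978 bits

D_KL(P||Q) = Σ P(x) log₂(P(x)/Q(x))

Computing term by term:
  P(1)·log₂(P(1)/Q(1)) = 0.0506·log₂(0.0506/0.0523) = -0.00241
  P(2)·log₂(P(2)/Q(2)) = 0.0098·log₂(0.0098/0.5507) = -0.05696
  P(3)·log₂(P(3)/Q(3)) = 0.0098·log₂(0.0098/0.0905) = -0.03143
  P(4)·log₂(P(4)/Q(4)) = 0.9298·log₂(0.9298/0.3065) = 1.48864

D_KL(P||Q) = -0.00241 - 0.05696 - 0.03143 + 1.48864 = 1.39784 ≈ 1.3978 bits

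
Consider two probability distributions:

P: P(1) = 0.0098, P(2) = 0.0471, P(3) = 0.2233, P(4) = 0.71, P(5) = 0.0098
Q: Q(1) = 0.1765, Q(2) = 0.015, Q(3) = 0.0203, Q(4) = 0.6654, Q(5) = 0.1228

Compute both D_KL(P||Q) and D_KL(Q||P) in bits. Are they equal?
D_KL(P||Q) = 0.8401 bits, D_KL(Q||P) = 1.0268 bits. No, they are not equal.

D_KL(P||Q) = Σ P(x) log₂(P(x)/Q(x))

Computing term by term:
  P(1)·log₂(P(1)/Q(1)) = 0.0098·log₂(0.0098/0.1765) = -0.04087
  P(2)·log₂(P(2)/Q(2)) = 0.0471·log₂(0.0471/0.015) = 0.07775
  P(3)·log₂(P(3)/Q(3)) = 0.2233·log₂(0.2233/0.0203) = 0.77249
  P(4)·log₂(P(4)/Q(4)) = 0.71·log₂(0.71/0.6654) = 0.06645
  P(5)·log₂(P(5)/Q(5)) = 0.0098·log₂(0.0098/0.1228) = -0.03574

D_KL(P||Q) = -0.04087 + 0.07775 + 0.77249 + 0.06645 - 0.03574 = 0.84008 ≈ 0.8401 bits

D_KL(Q||P) = Σ Q(x) log₂(Q(x)/P(x))

Computing term by term:
  Q(1)·log₂(Q(1)/P(1)) = 0.1765·log₂(0.1765/0.0098) = 0.73614
  Q(2)·log₂(Q(2)/P(2)) = 0.015·log₂(0.015/0.0471) = -0.02476
  Q(3)·log₂(Q(3)/P(3)) = 0.0203·log₂(0.0203/0.2233) = -0.07023
  Q(4)·log₂(Q(4)/P(4)) = 0.6654·log₂(0.6654/0.71) = -0.06228
  Q(5)·log₂(Q(5)/P(5)) = 0.1228·log₂(0.1228/0.0098) = 0.44790

D_KL(Q||P) = 0.73614 - 0.02476 - 0.07023 - 0.06228 + 0.44790 = 1.02677 ≈ 1.0268 bits

These are NOT equal (difference: 0.1867 bits). KL divergence is asymmetric: D_KL(P||Q) ≠ D_KL(Q||P) in general.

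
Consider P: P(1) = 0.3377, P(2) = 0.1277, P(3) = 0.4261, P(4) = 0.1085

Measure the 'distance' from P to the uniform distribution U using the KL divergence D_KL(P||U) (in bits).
0.2199 bits

U(i) = 1/4 for all i

D_KL(P||U) = Σ P(x) log₂(P(x) / (1/4))
           = Σ P(x) log₂(P(x)) + log₂(4)
           = log₂(4) - H(P)

H(P) = -Σ P(x) log₂(P(x)):
  -P(1)·log₂(P(1)) = -(0.3377)·log₂(0.3377) = 0.52890
  -P(2)·log₂(P(2)) = -(0.1277)·log₂(0.1277) = 0.37916
  -P(3)·log₂(P(3)) = -(0.4261)·log₂(0.4261) = 0.52442
  -P(4)·log₂(P(4)) = -(0.1085)·log₂(0.1085) = 0.34766
H(P) = 0.52890 + 0.37916 + 0.52442 + 0.34766 = 1.78014 bits

log₂(4) = 2.00000 bits

D_KL(P||U) = 2.00000 - 1.78014 = 0.21986 ≈ 0.2199 bits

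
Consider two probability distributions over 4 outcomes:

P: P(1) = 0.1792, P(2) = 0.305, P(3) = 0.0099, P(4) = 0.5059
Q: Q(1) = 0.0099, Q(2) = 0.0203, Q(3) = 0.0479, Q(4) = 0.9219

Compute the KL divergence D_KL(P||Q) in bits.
1.4805 bits

D_KL(P||Q) = Σ P(x) log₂(P(x)/Q(x))

Computing term by term:
  P(1)·log₂(P(1)/Q(1)) = 0.1792·log₂(0.1792/0.0099) = 0.74870
  P(2)·log₂(P(2)/Q(2)) = 0.305·log₂(0.305/0.0203) = 1.19232
  P(3)·log₂(P(3)/Q(3)) = 0.0099·log₂(0.0099/0.0479) = -0.02252
  P(4)·log₂(P(4)/Q(4)) = 0.5059·log₂(0.5059/0.9219) = -0.43799

D_KL(P||Q) = 0.74870 + 1.19232 - 0.02252 - 0.43799 = 1.48051 ≈ 1.4805 bits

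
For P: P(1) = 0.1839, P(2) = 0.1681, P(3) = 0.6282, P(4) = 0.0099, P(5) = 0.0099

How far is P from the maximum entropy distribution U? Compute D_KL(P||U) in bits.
0.8870 bits

U(i) = 1/5 for all i

D_KL(P||U) = Σ P(x) log₂(P(x) / (1/5))
           = Σ P(x) log₂(P(x)) + log₂(5)
           = log₂(5) - H(P)

H(P) = -Σ P(x) log₂(P(x)):
  -P(1)·log₂(P(1)) = -(0.1839)·log₂(0.1839) = 0.44927
  -P(2)·log₂(P(2)) = -(0.1681)·log₂(0.1681) = 0.43246
  -P(3)·log₂(P(3)) = -(0.6282)·log₂(0.6282) = 0.42134
  -P(4)·log₂(P(4)) = -(0.0099)·log₂(0.0099) = 0.06592
  -P(5)·log₂(P(5)) = -(0.0099)·log₂(0.0099) = 0.06592
H(P) = 0.44927 + 0.43246 + 0.42134 + 0.06592 + 0.06592 = 1.43491 bits

log₂(5) = 2.32193 bits

D_KL(P||U) = 2.32193 - 1.43491 = 0.88702 ≈ 0.8870 bits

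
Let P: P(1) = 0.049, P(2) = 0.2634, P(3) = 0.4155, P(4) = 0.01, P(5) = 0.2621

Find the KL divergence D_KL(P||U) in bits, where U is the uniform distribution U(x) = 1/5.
0.5025 bits

U(i) = 1/5 for all i

D_KL(P||U) = Σ P(x) log₂(P(x) / (1/5))
           = Σ P(x) log₂(P(x)) + log₂(5)
           = log₂(5) - H(P)

H(P) = -Σ P(x) log₂(P(x)):
  -P(1)·log₂(P(1)) = -(0.049)·log₂(0.049) = 0.21320
  -P(2)·log₂(P(2)) = -(0.2634)·log₂(0.2634) = 0.50696
  -P(3)·log₂(P(3)) = -(0.4155)·log₂(0.4155) = 0.52647
  -P(4)·log₂(P(4)) = -(0.01)·log₂(0.01) = 0.06644
  -P(5)·log₂(P(5)) = -(0.2621)·log₂(0.2621) = 0.50633
H(P) = 0.21320 + 0.50696 + 0.52647 + 0.06644 + 0.50633 = 1.81940 bits

log₂(5) = 2.32193 bits

D_KL(P||U) = 2.32193 - 1.81940 = 0.50253 ≈ 0.5025 bits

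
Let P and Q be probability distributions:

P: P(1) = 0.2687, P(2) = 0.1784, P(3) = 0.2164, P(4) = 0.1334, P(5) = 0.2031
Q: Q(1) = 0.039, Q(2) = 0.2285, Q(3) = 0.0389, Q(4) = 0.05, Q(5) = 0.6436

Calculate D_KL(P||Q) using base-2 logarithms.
1.0712 bits

D_KL(P||Q) = Σ P(x) log₂(P(x)/Q(x))

Computing term by term:
  P(1)·log₂(P(1)/Q(1)) = 0.2687·log₂(0.2687/0.039) = 0.74818
  P(2)·log₂(P(2)/Q(2)) = 0.1784·log₂(0.1784/0.2285) = -0.06370
  P(3)·log₂(P(3)/Q(3)) = 0.2164·log₂(0.2164/0.0389) = 0.53578
  P(4)·log₂(P(4)/Q(4)) = 0.1334·log₂(0.1334/0.05) = 0.18886
  P(5)·log₂(P(5)/Q(5)) = 0.2031·log₂(0.2031/0.6436) = -0.33795

D_KL(P||Q) = 0.74818 - 0.06370 + 0.53578 + 0.18886 - 0.33795 = 1.07117 ≈ 1.0712 bits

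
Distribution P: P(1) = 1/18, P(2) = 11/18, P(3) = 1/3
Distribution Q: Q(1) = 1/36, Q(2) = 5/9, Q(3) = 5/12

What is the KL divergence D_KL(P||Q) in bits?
0.0323 bits

D_KL(P||Q) = Σ P(x) log₂(P(x)/Q(x))

Computing term by term:
  P(1)·log₂(P(1)/Q(1)) = (1/18)·log₂((1/18)/(1/36)) = 0.05556
  P(2)·log₂(P(2)/Q(2)) = (11/18)·log₂((11/18)/(5/9)) = 0.08403
  P(3)·log₂(P(3)/Q(3)) = (1/3)·log₂((1/3)/(5/12)) = -0.10731

D_KL(P||Q) = 0.05556 + 0.08403 - 0.10731 = 0.03228 ≈ 0.0323 bits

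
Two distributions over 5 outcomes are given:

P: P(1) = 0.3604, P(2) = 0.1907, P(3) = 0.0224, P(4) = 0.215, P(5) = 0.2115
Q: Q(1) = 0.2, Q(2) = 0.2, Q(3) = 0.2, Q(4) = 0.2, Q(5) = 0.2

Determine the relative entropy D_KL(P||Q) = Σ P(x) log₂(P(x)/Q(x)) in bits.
0.2618 bits

D_KL(P||Q) = Σ P(x) log₂(P(x)/Q(x))

Computing term by term:
  P(1)·log₂(P(1)/Q(1)) = 0.3604·log₂(0.3604/0.2) = 0.30620
  P(2)·log₂(P(2)/Q(2)) = 0.1907·log₂(0.1907/0.2) = -0.01310
  P(3)·log₂(P(3)/Q(3)) = 0.0224·log₂(0.0224/0.2) = -0.07075
  P(4)·log₂(P(4)/Q(4)) = 0.215·log₂(0.215/0.2) = 0.02243
  P(5)·log₂(P(5)/Q(5)) = 0.2115·log₂(0.2115/0.2) = 0.01706

D_KL(P||Q) = 0.30620 - 0.01310 - 0.07075 + 0.02243 + 0.01706 = 0.26184 ≈ 0.2618 bits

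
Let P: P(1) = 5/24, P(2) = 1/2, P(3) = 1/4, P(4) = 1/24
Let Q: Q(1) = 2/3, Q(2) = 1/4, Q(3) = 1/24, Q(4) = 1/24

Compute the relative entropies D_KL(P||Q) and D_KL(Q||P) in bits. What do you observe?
D_KL(P||Q) = 0.7966 bits, D_KL(Q||P) = 0.7610 bits. The two directions give different values (D_KL(P||Q) exceeds D_KL(Q||P) by 0.0356 bits): KL divergence is asymmetric.

D_KL(P||Q) = Σ P(x) log₂(P(x)/Q(x))

Computing term by term:
  P(1)·log₂(P(1)/Q(1)) = (5/24)·log₂((5/24)/(2/3)) = -0.34960
  P(2)·log₂(P(2)/Q(2)) = (1/2)·log₂((1/2)/(1/4)) = 0.50000
  P(3)·log₂(P(3)/Q(3)) = (1/4)·log₂((1/4)/(1/24)) = 0.64624
  P(4)·log₂(P(4)/Q(4)) = (1/24)·log₂((1/24)/(1/24)) = 0.00000

D_KL(P||Q) = -0.34960 + 0.50000 + 0.64624 + 0.00000 = 0.79664 ≈ 0.7966 bits

D_KL(Q||P) = Σ Q(x) log₂(Q(x)/P(x))

Computing term by term:
  Q(1)·log₂(Q(1)/P(1)) = (2/3)·log₂((2/3)/(5/24)) = 1.11871
  Q(2)·log₂(Q(2)/P(2)) = (1/4)·log₂((1/4)/(1/2)) = -0.25000
  Q(3)·log₂(Q(3)/P(3)) = (1/24)·log₂((1/24)/(1/4)) = -0.10771
  Q(4)·log₂(Q(4)/P(4)) = (1/24)·log₂((1/24)/(1/24)) = 0.00000

D_KL(Q||P) = 1.11871 - 0.25000 - 0.10771 + 0.00000 = 0.76100 ≈ 0.7610 bits

These are NOT equal (difference: 0.0356 bits). KL divergence is asymmetric: D_KL(P||Q) ≠ D_KL(Q||P) in general.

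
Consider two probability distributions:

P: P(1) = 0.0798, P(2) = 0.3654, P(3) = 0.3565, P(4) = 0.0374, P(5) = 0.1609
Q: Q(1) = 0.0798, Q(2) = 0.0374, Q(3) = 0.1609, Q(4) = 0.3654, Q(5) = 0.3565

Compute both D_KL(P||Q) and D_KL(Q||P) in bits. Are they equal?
D_KL(P||Q) = 1.3031 bits, D_KL(Q||P) = 1.3031 bits. Yes, in this case they are equal (although KL divergence is not symmetric in general).

D_KL(P||Q) = Σ P(x) log₂(P(x)/Q(x))

Computing term by term:
  P(1)·log₂(P(1)/Q(1)) = 0.0798·log₂(0.0798/0.0798) = 0.00000
  P(2)·log₂(P(2)/Q(2)) = 0.3654·log₂(0.3654/0.0374) = 1.20157
  P(3)·log₂(P(3)/Q(3)) = 0.3565·log₂(0.3565/0.1609) = 0.40917
  P(4)·log₂(P(4)/Q(4)) = 0.0374·log₂(0.0374/0.3654) = -0.12298
  P(5)·log₂(P(5)/Q(5)) = 0.1609·log₂(0.1609/0.3565) = -0.18467

D_KL(P||Q) = 0.00000 + 1.20157 + 0.40917 - 0.12298 - 0.18467 = 1.30309 ≈ 1.3031 bits

D_KL(Q||P) = Σ Q(x) log₂(Q(x)/P(x))

Computing term by term:
  Q(1)·log₂(Q(1)/P(1)) = 0.0798·log₂(0.0798/0.0798) = 0.00000
  Q(2)·log₂(Q(2)/P(2)) = 0.0374·log₂(0.0374/0.3654) = -0.12298
  Q(3)·log₂(Q(3)/P(3)) = 0.1609·log₂(0.1609/0.3565) = -0.18467
  Q(4)·log₂(Q(4)/P(4)) = 0.3654·log₂(0.3654/0.0374) = 1.20157
  Q(5)·log₂(Q(5)/P(5)) = 0.3565·log₂(0.3565/0.1609) = 0.40917

D_KL(Q||P) = 0.00000 - 0.12298 - 0.18467 + 1.20157 + 0.40917 = 1.30309 ≈ 1.3031 bits

These ARE equal here. Q is P with outcomes relabeled (Q(2) = P(4), Q(3) = P(5), Q(4) = P(2), Q(5) = P(3)) by a relabeling that is its own inverse, so the two sums contain exactly the same terms in a different order. This is a special case — KL divergence is not symmetric in general: D_KL(P||Q) ≠ D_KL(Q||P) for most P, Q.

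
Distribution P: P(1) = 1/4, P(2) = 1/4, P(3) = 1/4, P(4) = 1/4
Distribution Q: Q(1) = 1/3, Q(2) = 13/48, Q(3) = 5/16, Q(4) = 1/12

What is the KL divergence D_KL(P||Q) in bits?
0.1831 bits

D_KL(P||Q) = Σ P(x) log₂(P(x)/Q(x))

Computing term by term:
  P(1)·log₂(P(1)/Q(1)) = (1/4)·log₂((1/4)/(1/3)) = -0.10376
  P(2)·log₂(P(2)/Q(2)) = (1/4)·log₂((1/4)/(13/48)) = -0.02887
  P(3)·log₂(P(3)/Q(3)) = (1/4)·log₂((1/4)/(5/16)) = -0.08048
  P(4)·log₂(P(4)/Q(4)) = (1/4)·log₂((1/4)/(1/12)) = 0.39624

D_KL(P||Q) = -0.10376 - 0.02887 - 0.08048 + 0.39624 = 0.18313 ≈ 0.1831 bits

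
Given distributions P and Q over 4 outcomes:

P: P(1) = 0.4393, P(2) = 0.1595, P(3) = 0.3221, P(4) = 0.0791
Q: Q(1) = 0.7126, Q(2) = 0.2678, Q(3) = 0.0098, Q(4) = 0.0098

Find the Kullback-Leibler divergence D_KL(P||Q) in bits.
1.4354 bits

D_KL(P||Q) = Σ P(x) log₂(P(x)/Q(x))

Computing term by term:
  P(1)·log₂(P(1)/Q(1)) = 0.4393·log₂(0.4393/0.7126) = -0.30658
  P(2)·log₂(P(2)/Q(2)) = 0.1595·log₂(0.1595/0.2678) = -0.11924
  P(3)·log₂(P(3)/Q(3)) = 0.3221·log₂(0.3221/0.0098) = 1.62293
  P(4)·log₂(P(4)/Q(4)) = 0.0791·log₂(0.0791/0.0098) = 0.23831

D_KL(P||Q) = -0.30658 - 0.11924 + 1.62293 + 0.23831 = 1.43542 ≈ 1.4354 bits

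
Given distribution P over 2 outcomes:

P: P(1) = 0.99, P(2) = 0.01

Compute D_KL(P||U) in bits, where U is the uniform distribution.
0.9192 bits

U(i) = 1/2 for all i

D_KL(P||U) = Σ P(x) log₂(P(x) / (1/2))
           = Σ P(x) log₂(P(x)) + log₂(2)
           = log₂(2) - H(P)

H(P) = -Σ P(x) log₂(P(x)):
  -P(1)·log₂(P(1)) = -(0.99)·log₂(0.99) = 0.01435
  -P(2)·log₂(P(2)) = -(0.01)·log₂(0.01) = 0.06644
H(P) = 0.01435 + 0.06644 = 0.08079 bits

log₂(2) = 1.00000 bits

D_KL(P||U) = 1.00000 - 0.08079 = 0.91921 ≈ 0.9192 bits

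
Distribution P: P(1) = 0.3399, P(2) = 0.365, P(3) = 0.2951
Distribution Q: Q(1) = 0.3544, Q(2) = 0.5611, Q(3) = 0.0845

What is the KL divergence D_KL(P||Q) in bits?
0.2855 bits

D_KL(P||Q) = Σ P(x) log₂(P(x)/Q(x))

Computing term by term:
  P(1)·log₂(P(1)/Q(1)) = 0.3399·log₂(0.3399/0.3544) = -0.02049
  P(2)·log₂(P(2)/Q(2)) = 0.365·log₂(0.365/0.5611) = -0.22643
  P(3)·log₂(P(3)/Q(3)) = 0.2951·log₂(0.2951/0.0845) = 0.53241

D_KL(P||Q) = -0.02049 - 0.22643 + 0.53241 = 0.28549 ≈ 0.2855 bits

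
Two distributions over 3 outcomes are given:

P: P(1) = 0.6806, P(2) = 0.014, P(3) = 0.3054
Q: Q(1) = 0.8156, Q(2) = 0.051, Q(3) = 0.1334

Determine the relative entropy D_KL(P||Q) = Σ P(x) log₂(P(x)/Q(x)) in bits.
0.1612 bits

D_KL(P||Q) = Σ P(x) log₂(P(x)/Q(x))

Computing term by term:
  P(1)·log₂(P(1)/Q(1)) = 0.6806·log₂(0.6806/0.8156) = -0.17767
  P(2)·log₂(P(2)/Q(2)) = 0.014·log₂(0.014/0.051) = -0.02611
  P(3)·log₂(P(3)/Q(3)) = 0.3054·log₂(0.3054/0.1334) = 0.36494

D_KL(P||Q) = -0.17767 - 0.02611 + 0.36494 = 0.16116 ≈ 0.1612 bits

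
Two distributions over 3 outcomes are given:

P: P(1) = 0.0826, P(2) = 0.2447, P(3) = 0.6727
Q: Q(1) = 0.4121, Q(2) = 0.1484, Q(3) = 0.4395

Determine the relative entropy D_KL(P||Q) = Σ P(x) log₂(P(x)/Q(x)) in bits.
0.3981 bits

D_KL(P||Q) = Σ P(x) log₂(P(x)/Q(x))

Computing term by term:
  P(1)·log₂(P(1)/Q(1)) = 0.0826·log₂(0.0826/0.4121) = -0.19153
  P(2)·log₂(P(2)/Q(2)) = 0.2447·log₂(0.2447/0.1484) = 0.17656
  P(3)·log₂(P(3)/Q(3)) = 0.6727·log₂(0.6727/0.4395) = 0.41311

D_KL(P||Q) = -0.19153 + 0.17656 + 0.41311 = 0.39814 ≈ 0.3981 bits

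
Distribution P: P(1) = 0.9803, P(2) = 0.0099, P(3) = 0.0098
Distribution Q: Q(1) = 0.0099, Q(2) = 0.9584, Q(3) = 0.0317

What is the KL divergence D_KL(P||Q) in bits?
6.4171 bits

D_KL(P||Q) = Σ P(x) log₂(P(x)/Q(x))

Computing term by term:
  P(1)·log₂(P(1)/Q(1)) = 0.9803·log₂(0.9803/0.0099) = 6.49905
  P(2)·log₂(P(2)/Q(2)) = 0.0099·log₂(0.0099/0.9584) = -0.06531
  P(3)·log₂(P(3)/Q(3)) = 0.0098·log₂(0.0098/0.0317) = -0.01660

D_KL(P||Q) = 6.49905 - 0.06531 - 0.01660 = 6.41714 ≈ 6.4171 bits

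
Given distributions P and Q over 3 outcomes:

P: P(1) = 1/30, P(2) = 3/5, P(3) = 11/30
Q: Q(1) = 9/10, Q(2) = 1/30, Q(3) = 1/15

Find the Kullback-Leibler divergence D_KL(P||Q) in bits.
3.2453 bits

D_KL(P||Q) = Σ P(x) log₂(P(x)/Q(x))

Computing term by term:
  P(1)·log₂(P(1)/Q(1)) = (1/30)·log₂((1/30)/(9/10)) = -0.15850
  P(2)·log₂(P(2)/Q(2)) = (3/5)·log₂((3/5)/(1/30)) = 2.50196
  P(3)·log₂(P(3)/Q(3)) = (11/30)·log₂((11/30)/(1/15)) = 0.90179

D_KL(P||Q) = -0.15850 + 2.50196 + 0.90179 = 3.24525 ≈ 3.2453 bits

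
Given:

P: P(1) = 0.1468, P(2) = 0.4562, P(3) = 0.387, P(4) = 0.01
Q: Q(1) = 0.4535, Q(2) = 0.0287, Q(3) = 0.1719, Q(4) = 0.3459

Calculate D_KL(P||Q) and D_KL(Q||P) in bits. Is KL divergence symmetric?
D_KL(P||Q) = 1.9836 bits, D_KL(Q||P) = 2.1905 bits. No, KL divergence is not symmetric.

D_KL(P||Q) = Σ P(x) log₂(P(x)/Q(x))

Computing term by term:
  P(1)·log₂(P(1)/Q(1)) = 0.1468·log₂(0.1468/0.4535) = -0.23888
  P(2)·log₂(P(2)/Q(2)) = 0.4562·log₂(0.4562/0.0287) = 1.82049
  P(3)·log₂(P(3)/Q(3)) = 0.387·log₂(0.387/0.1719) = 0.45309
  P(4)·log₂(P(4)/Q(4)) = 0.01·log₂(0.01/0.3459) = -0.05112

D_KL(P||Q) = -0.23888 + 1.82049 + 0.45309 - 0.05112 = 1.98358 ≈ 1.9836 bits

D_KL(Q||P) = Σ Q(x) log₂(Q(x)/P(x))

Computing term by term:
  Q(1)·log₂(Q(1)/P(1)) = 0.4535·log₂(0.4535/0.1468) = 0.73796
  Q(2)·log₂(Q(2)/P(2)) = 0.0287·log₂(0.0287/0.4562) = -0.11453
  Q(3)·log₂(Q(3)/P(3)) = 0.1719·log₂(0.1719/0.387) = -0.20125
  Q(4)·log₂(Q(4)/P(4)) = 0.3459·log₂(0.3459/0.01) = 1.76834

D_KL(Q||P) = 0.73796 - 0.11453 - 0.20125 + 1.76834 = 2.19052 ≈ 2.1905 bits

These are NOT equal (difference: 0.2069 bits). KL divergence is asymmetric: D_KL(P||Q) ≠ D_KL(Q||P) in general.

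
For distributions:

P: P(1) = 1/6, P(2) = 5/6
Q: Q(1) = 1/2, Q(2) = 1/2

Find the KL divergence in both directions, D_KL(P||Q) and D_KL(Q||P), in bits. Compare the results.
D_KL(P||Q) = 0.3500 bits, D_KL(Q||P) = 0.4240 bits. D_KL(Q||P) is larger than D_KL(P||Q) by 0.0740 bits; the two directions differ.

D_KL(P||Q) = Σ P(x) log₂(P(x)/Q(x))

Computing term by term:
  P(1)·log₂(P(1)/Q(1)) = (1/6)·log₂((1/6)/(1/2)) = -0.26416
  P(2)·log₂(P(2)/Q(2)) = (5/6)·log₂((5/6)/(1/2)) = 0.61414

D_KL(P||Q) = -0.26416 + 0.61414 = 0.34998 ≈ 0.3500 bits

D_KL(Q||P) = Σ Q(x) log₂(Q(x)/P(x))

Computing term by term:
  Q(1)·log₂(Q(1)/P(1)) = (1/2)·log₂((1/2)/(1/6)) = 0.79248
  Q(2)·log₂(Q(2)/P(2)) = (1/2)·log₂((1/2)/(5/6)) = -0.36848

D_KL(Q||P) = 0.79248 - 0.36848 = 0.42400 ≈ 0.4240 bits

These are NOT equal (difference: 0.0740 bits). KL divergence is asymmetric: D_KL(P||Q) ≠ D_KL(Q||P) in general.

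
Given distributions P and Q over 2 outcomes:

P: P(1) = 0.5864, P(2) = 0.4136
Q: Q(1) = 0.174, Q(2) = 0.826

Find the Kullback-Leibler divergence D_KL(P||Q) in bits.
0.6151 bits

D_KL(P||Q) = Σ P(x) log₂(P(x)/Q(x))

Computing term by term:
  P(1)·log₂(P(1)/Q(1)) = 0.5864·log₂(0.5864/0.174) = 1.02784
  P(2)·log₂(P(2)/Q(2)) = 0.4136·log₂(0.4136/0.826) = -0.41273

D_KL(P||Q) = 1.02784 - 0.41273 = 0.61511 ≈ 0.6151 bits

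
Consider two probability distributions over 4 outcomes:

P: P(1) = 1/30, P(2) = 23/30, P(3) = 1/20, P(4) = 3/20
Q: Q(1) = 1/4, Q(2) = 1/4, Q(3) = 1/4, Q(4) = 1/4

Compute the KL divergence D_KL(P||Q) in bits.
0.9159 bits

D_KL(P||Q) = Σ P(x) log₂(P(x)/Q(x))

Computing term by term:
  P(1)·log₂(P(1)/Q(1)) = (1/30)·log₂((1/30)/(1/4)) = -0.09690
  P(2)·log₂(P(2)/Q(2)) = (23/30)·log₂((23/30)/(1/4)) = 1.23945
  P(3)·log₂(P(3)/Q(3)) = (1/20)·log₂((1/20)/(1/4)) = -0.11610
  P(4)·log₂(P(4)/Q(4)) = (3/20)·log₂((3/20)/(1/4)) = -0.11054

D_KL(P||Q) = -0.09690 + 1.23945 - 0.11610 - 0.11054 = 0.91591 ≈ 0.9159 bits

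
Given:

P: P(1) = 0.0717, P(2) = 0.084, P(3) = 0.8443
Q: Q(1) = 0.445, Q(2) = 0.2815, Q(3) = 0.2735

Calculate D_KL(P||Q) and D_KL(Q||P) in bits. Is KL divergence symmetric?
D_KL(P||Q) = 1.0376 bits, D_KL(Q||P) = 1.2184 bits. No, KL divergence is not symmetric.

D_KL(P||Q) = Σ P(x) log₂(P(x)/Q(x))

Computing term by term:
  P(1)·log₂(P(1)/Q(1)) = 0.0717·log₂(0.0717/0.445) = -0.18884
  P(2)·log₂(P(2)/Q(2)) = 0.084·log₂(0.084/0.2815) = -0.14655
  P(3)·log₂(P(3)/Q(3)) = 0.8443·log₂(0.8443/0.2735) = 1.37301

D_KL(P||Q) = -0.18884 - 0.14655 + 1.37301 = 1.03762 ≈ 1.0376 bits

D_KL(Q||P) = Σ Q(x) log₂(Q(x)/P(x))

Computing term by term:
  Q(1)·log₂(Q(1)/P(1)) = 0.445·log₂(0.445/0.0717) = 1.17202
  Q(2)·log₂(Q(2)/P(2)) = 0.2815·log₂(0.2815/0.084) = 0.49113
  Q(3)·log₂(Q(3)/P(3)) = 0.2735·log₂(0.2735/0.8443) = -0.44477

D_KL(Q||P) = 1.17202 + 0.49113 - 0.44477 = 1.21838 ≈ 1.2184 bits

These are NOT equal (difference: 0.1808 bits). KL divergence is asymmetric: D_KL(P||Q) ≠ D_KL(Q||P) in general.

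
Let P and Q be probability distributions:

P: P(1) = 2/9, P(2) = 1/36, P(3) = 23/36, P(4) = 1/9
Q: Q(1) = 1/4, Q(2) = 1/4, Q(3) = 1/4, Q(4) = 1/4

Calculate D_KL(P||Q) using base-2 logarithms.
0.6090 bits

D_KL(P||Q) = Σ P(x) log₂(P(x)/Q(x))

Computing term by term:
  P(1)·log₂(P(1)/Q(1)) = (2/9)·log₂((2/9)/(1/4)) = -0.03776
  P(2)·log₂(P(2)/Q(2)) = (1/36)·log₂((1/36)/(1/4)) = -0.08805
  P(3)·log₂(P(3)/Q(3)) = (23/36)·log₂((23/36)/(1/4)) = 0.86482
  P(4)·log₂(P(4)/Q(4)) = (1/9)·log₂((1/9)/(1/4)) = -0.12999

D_KL(P||Q) = -0.03776 - 0.08805 + 0.86482 - 0.12999 = 0.60902 ≈ 0.6090 bits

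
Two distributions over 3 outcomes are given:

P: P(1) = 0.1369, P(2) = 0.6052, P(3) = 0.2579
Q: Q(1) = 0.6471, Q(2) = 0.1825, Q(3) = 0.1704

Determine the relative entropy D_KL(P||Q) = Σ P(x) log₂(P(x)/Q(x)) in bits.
0.8941 bits

D_KL(P||Q) = Σ P(x) log₂(P(x)/Q(x))

Computing term by term:
  P(1)·log₂(P(1)/Q(1)) = 0.1369·log₂(0.1369/0.6471) = -0.30677
  P(2)·log₂(P(2)/Q(2)) = 0.6052·log₂(0.6052/0.1825) = 1.04670
  P(3)·log₂(P(3)/Q(3)) = 0.2579·log₂(0.2579/0.1704) = 0.15419

D_KL(P||Q) = -0.30677 + 1.04670 + 0.15419 = 0.89412 ≈ 0.8941 bits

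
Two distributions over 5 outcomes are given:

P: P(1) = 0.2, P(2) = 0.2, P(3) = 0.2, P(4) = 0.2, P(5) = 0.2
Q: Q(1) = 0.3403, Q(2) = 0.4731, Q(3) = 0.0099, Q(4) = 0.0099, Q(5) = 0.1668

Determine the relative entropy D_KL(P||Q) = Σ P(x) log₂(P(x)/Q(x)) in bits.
1.3852 bits

D_KL(P||Q) = Σ P(x) log₂(P(x)/Q(x))

Computing term by term:
  P(1)·log₂(P(1)/Q(1)) = 0.2·log₂(0.2/0.3403) = -0.15336
  P(2)·log₂(P(2)/Q(2)) = 0.2·log₂(0.2/0.4731) = -0.24843
  P(3)·log₂(P(3)/Q(3)) = 0.2·log₂(0.2/0.0099) = 0.86729
  P(4)·log₂(P(4)/Q(4)) = 0.2·log₂(0.2/0.0099) = 0.86729
  P(5)·log₂(P(5)/Q(5)) = 0.2·log₂(0.2/0.1668) = 0.05238

D_KL(P||Q) = -0.15336 - 0.24843 + 0.86729 + 0.86729 + 0.05238 = 1.38517 ≈ 1.3852 bits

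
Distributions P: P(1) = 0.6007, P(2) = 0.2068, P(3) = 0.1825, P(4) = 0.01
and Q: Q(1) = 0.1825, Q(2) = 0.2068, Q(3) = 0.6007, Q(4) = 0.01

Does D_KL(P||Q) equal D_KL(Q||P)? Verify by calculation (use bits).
D_KL(P||Q) = 0.7188 bits, D_KL(Q||P) = 0.7188 bits. Yes — for this pair D_KL(P||Q) = D_KL(Q||P).

D_KL(P||Q) = Σ P(x) log₂(P(x)/Q(x))

Computing term by term:
  P(1)·log₂(P(1)/Q(1)) = 0.6007·log₂(0.6007/0.1825) = 1.03245
  P(2)·log₂(P(2)/Q(2)) = 0.2068·log₂(0.2068/0.2068) = 0.00000
  P(3)·log₂(P(3)/Q(3)) = 0.1825·log₂(0.1825/0.6007) = -0.31367
  P(4)·log₂(P(4)/Q(4)) = 0.01·log₂(0.01/0.01) = 0.00000

D_KL(P||Q) = 1.03245 + 0.00000 - 0.31367 + 0.00000 = 0.71878 ≈ 0.7188 bits

D_KL(Q||P) = Σ Q(x) log₂(Q(x)/P(x))

Computing term by term:
  Q(1)·log₂(Q(1)/P(1)) = 0.1825·log₂(0.1825/0.6007) = -0.31367
  Q(2)·log₂(Q(2)/P(2)) = 0.2068·log₂(0.2068/0.2068) = 0.00000
  Q(3)·log₂(Q(3)/P(3)) = 0.6007·log₂(0.6007/0.1825) = 1.03245
  Q(4)·log₂(Q(4)/P(4)) = 0.01·log₂(0.01/0.01) = 0.00000

D_KL(Q||P) = -0.31367 + 0.00000 + 1.03245 + 0.00000 = 0.71878 ≈ 0.7188 bits

These ARE equal here. Q is P with outcomes relabeled (Q(1) = P(3), Q(3) = P(1)) by a relabeling that is its own inverse, so the two sums contain exactly the same terms in a different order. This is a special case — KL divergence is not symmetric in general: D_KL(P||Q) ≠ D_KL(Q||P) for most P, Q.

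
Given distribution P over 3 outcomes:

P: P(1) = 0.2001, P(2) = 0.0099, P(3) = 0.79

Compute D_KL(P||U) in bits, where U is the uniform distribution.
0.7859 bits

U(i) = 1/3 for all i

D_KL(P||U) = Σ P(x) log₂(P(x) / (1/3))
           = Σ P(x) log₂(P(x)) + log₂(3)
           = log₂(3) - H(P)

H(P) = -Σ P(x) log₂(P(x)):
  -P(1)·log₂(P(1)) = -(0.2001)·log₂(0.2001) = 0.46447
  -P(2)·log₂(P(2)) = -(0.0099)·log₂(0.0099) = 0.06592
  -P(3)·log₂(P(3)) = -(0.79)·log₂(0.79) = 0.26866
H(P) = 0.46447 + 0.06592 + 0.26866 = 0.79905 bits

log₂(3) = 1.58496 bits

D_KL(P||U) = 1.58496 - 0.79905 = 0.78591 ≈ 0.7859 bits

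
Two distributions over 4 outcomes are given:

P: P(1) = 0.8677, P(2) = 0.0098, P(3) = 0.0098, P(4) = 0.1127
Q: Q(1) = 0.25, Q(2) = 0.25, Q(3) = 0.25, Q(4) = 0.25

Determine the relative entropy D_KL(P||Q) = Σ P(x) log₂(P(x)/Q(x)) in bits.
1.3366 bits

D_KL(P||Q) = Σ P(x) log₂(P(x)/Q(x))

Computing term by term:
  P(1)·log₂(P(1)/Q(1)) = 0.8677·log₂(0.8677/0.25) = 1.55775
  P(2)·log₂(P(2)/Q(2)) = 0.0098·log₂(0.0098/0.25) = -0.04580
  P(3)·log₂(P(3)/Q(3)) = 0.0098·log₂(0.0098/0.25) = -0.04580
  P(4)·log₂(P(4)/Q(4)) = 0.1127·log₂(0.1127/0.25) = -0.12954

D_KL(P||Q) = 1.55775 - 0.04580 - 0.04580 - 0.12954 = 1.33661 ≈ 1.3366 bits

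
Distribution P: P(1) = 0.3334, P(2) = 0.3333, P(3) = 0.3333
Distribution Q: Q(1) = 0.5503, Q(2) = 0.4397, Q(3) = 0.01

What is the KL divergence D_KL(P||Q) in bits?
1.3118 bits

D_KL(P||Q) = Σ P(x) log₂(P(x)/Q(x))

Computing term by term:
  P(1)·log₂(P(1)/Q(1)) = 0.3334·log₂(0.3334/0.5503) = -0.24104
  P(2)·log₂(P(2)/Q(2)) = 0.3333·log₂(0.3333/0.4397) = -0.13322
  P(3)·log₂(P(3)/Q(3)) = 0.3333·log₂(0.3333/0.01) = 1.68608

D_KL(P||Q) = -0.24104 - 0.13322 + 1.68608 = 1.31182 ≈ 1.3118 bits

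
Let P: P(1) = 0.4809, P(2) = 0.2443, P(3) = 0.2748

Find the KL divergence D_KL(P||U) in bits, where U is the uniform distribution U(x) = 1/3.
0.0682 bits

U(i) = 1/3 for all i

D_KL(P||U) = Σ P(x) log₂(P(x) / (1/3))
           = Σ P(x) log₂(P(x)) + log₂(3)
           = log₂(3) - H(P)

H(P) = -Σ P(x) log₂(P(x)):
  -P(1)·log₂(P(1)) = -(0.4809)·log₂(0.4809) = 0.50792
  -P(2)·log₂(P(2)) = -(0.2443)·log₂(0.2443) = 0.49673
  -P(3)·log₂(P(3)) = -(0.2748)·log₂(0.2748) = 0.51210
H(P) = 0.50792 + 0.49673 + 0.51210 = 1.51675 bits

log₂(3) = 1.58496 bits

D_KL(P||U) = 1.58496 - 1.51675 = 0.06821 ≈ 0.0682 bits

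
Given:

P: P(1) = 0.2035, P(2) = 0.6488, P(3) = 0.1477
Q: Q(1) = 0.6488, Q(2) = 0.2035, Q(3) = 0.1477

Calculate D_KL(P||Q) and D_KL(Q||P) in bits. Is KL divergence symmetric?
D_KL(P||Q) = 0.7449 bits, D_KL(Q||P) = 0.7449 bits. The two values coincide for this particular pair, but no — KL divergence is not symmetric in general.

D_KL(P||Q) = Σ P(x) log₂(P(x)/Q(x))

Computing term by term:
  P(1)·log₂(P(1)/Q(1)) = 0.2035·log₂(0.2035/0.6488) = -0.34040
  P(2)·log₂(P(2)/Q(2)) = 0.6488·log₂(0.6488/0.2035) = 1.08528
  P(3)·log₂(P(3)/Q(3)) = 0.1477·log₂(0.1477/0.1477) = 0.00000

D_KL(P||Q) = -0.34040 + 1.08528 + 0.00000 = 0.74488 ≈ 0.7449 bits

D_KL(Q||P) = Σ Q(x) log₂(Q(x)/P(x))

Computing term by term:
  Q(1)·log₂(Q(1)/P(1)) = 0.6488·log₂(0.6488/0.2035) = 1.08528
  Q(2)·log₂(Q(2)/P(2)) = 0.2035·log₂(0.2035/0.6488) = -0.34040
  Q(3)·log₂(Q(3)/P(3)) = 0.1477·log₂(0.1477/0.1477) = 0.00000

D_KL(Q||P) = 1.08528 - 0.34040 + 0.00000 = 0.74488 ≈ 0.7449 bits

These ARE equal here. Q is P with outcomes relabeled (Q(1) = P(2), Q(2) = P(1)) by a relabeling that is its own inverse, so the two sums contain exactly the same terms in a different order. This is a special case — KL divergence is not symmetric in general: D_KL(P||Q) ≠ D_KL(Q||P) for most P, Q.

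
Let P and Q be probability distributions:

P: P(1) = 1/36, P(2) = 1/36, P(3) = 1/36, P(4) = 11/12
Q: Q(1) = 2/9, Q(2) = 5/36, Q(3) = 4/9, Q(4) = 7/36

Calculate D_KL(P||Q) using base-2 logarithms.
1.7917 bits

D_KL(P||Q) = Σ P(x) log₂(P(x)/Q(x))

Computing term by term:
  P(1)·log₂(P(1)/Q(1)) = (1/36)·log₂((1/36)/(2/9)) = -0.08333
  P(2)·log₂(P(2)/Q(2)) = (1/36)·log₂((1/36)/(5/36)) = -0.06450
  P(3)·log₂(P(3)/Q(3)) = (1/36)·log₂((1/36)/(4/9)) = -0.11111
  P(4)·log₂(P(4)/Q(4)) = (11/12)·log₂((11/12)/(7/36)) = 2.05062

D_KL(P||Q) = -0.08333 - 0.06450 - 0.11111 + 2.05062 = 1.79168 ≈ 1.7917 bits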